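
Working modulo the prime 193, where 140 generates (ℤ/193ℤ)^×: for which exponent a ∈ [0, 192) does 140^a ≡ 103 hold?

55

Baby-step giant-step with m = ceil(sqrt(192)) = 14.
Baby table (140^j mod 193 for j=0..13):
  0:1  1:140  2:107  3:119  4:62  5:188  6:72  7:44
  8:177  9:76  10:25  11:26  12:166  13:80
Giant step factor: 140^(-14) ≡ 161 (mod 193).
Scan 103·161^i mod 193 for i = 0, 1, …:
  i=0: 103   i=1: 178   i=2: 94   i=3: 80
Match at i=3, j=13: a = 3·14 + 13 = 55.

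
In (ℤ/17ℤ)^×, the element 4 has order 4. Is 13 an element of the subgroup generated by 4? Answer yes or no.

⟨4⟩ has order 4; its elements mod 17 are {1, 4, 13, 16}.
13 is in this set.

yes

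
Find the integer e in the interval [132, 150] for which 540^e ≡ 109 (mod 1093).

Compute 540^132 mod 1093 = 714, then multiply by 540 repeatedly:
  540^132=714  540^133=824  540^134=109
Found 109 at exponent 134.

134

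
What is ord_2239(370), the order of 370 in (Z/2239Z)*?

The order of 370 must divide p − 1 = 2238 = 2 · 3 · 373.
Divisors: 1, 2, 3, 6, 373, 746, 1119, 2238.
Check each in increasing order: 370^1 ≡ 370;  370^2 ≡ 321;  370^3 ≡ 103;  370^6 ≡ 1653;  370^373 ≡ 2238;  370^746 ≡ 1.
Smallest exponent giving 1 is 746.

746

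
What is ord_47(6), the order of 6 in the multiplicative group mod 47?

23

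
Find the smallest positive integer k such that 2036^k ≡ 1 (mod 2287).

The order of 2036 must divide p − 1 = 2286 = 2 · 3^2 · 127.
Divisors: 1, 2, 3, 6, 9, 18, 127, 254, 381, 762, 1143, 2286.
Check each in increasing order: 2036^1 ≡ 2036;  2036^2 ≡ 1252;  2036^3 ≡ 1354;  2036^6 ≡ 1429;  2036^9 ≡ 64;  2036^18 ≡ 1809;  2036^127 ≡ 2158;  2036^254 ≡ 632;  2036^381 ≡ 804;  2036^762 ≡ 1482;  2036^1143 ≡ 1.
Smallest exponent giving 1 is 1143.

1143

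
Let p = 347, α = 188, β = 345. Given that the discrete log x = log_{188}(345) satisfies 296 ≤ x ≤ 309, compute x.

298

Compute 188^296 mod 347 = 236, then multiply by 188 repeatedly:
  188^296=236  188^297=299  188^298=345
Found 345 at exponent 298.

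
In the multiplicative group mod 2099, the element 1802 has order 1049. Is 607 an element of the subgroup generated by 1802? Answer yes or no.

607 ∈ ⟨1802⟩ iff 607^1049 ≡ 1 (mod 2099), since |⟨1802⟩| = 1049.
607^1049 mod 2099 = 1.
Since 1 = 1, 607 lies in the subgroup.

yes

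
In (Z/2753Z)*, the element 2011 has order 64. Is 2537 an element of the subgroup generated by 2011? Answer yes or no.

2537 ∈ ⟨2011⟩ iff 2537^64 ≡ 1 (mod 2753), since |⟨2011⟩| = 64.
2537^64 mod 2753 = 1.
Since 1 = 1, 2537 lies in the subgroup.

yes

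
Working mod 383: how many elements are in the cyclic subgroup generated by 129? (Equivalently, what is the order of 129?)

191

The order of 129 must divide p − 1 = 382 = 2 · 191.
Divisors: 1, 2, 191, 382.
Check each in increasing order: 129^1 ≡ 129;  129^2 ≡ 172;  129^191 ≡ 1.
Smallest exponent giving 1 is 191.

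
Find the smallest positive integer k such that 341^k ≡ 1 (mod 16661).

The order of 341 must divide p − 1 = 16660 = 2^2 · 5 · 7^2 · 17.
Divisors: 1, 2, 4, 5, 7, 10, 14, 17, 20, 28, 34, 35, 49, 68, 70, 85, 98, 119, 140, 170, 196, 238, 245, 340, 476, 490, 595, 833, 980, 1190, 1666, 2380, 3332, 4165, 8330, 16660.
Check each in increasing order: 341^1 ≡ 341;  341^2 ≡ 16315;  341^4 ≡ 3089;  341^5 ≡ 3706;  341^7 ≡ 621;  341^10 ≡ 5772;  341^14 ≡ 2438;  341^17 ≡ 2297;  341^20 ≡ 10645;  341^28 ≡ 12528;  341^34 ≡ 11333;  341^35 ≡ 15862;  341^49 ≡ 1375;  341^68 ≡ 13901;  341^70 ≡ 5283;  341^85 ≡ 8121;  341^98 ≡ 7932;  341^119 ≡ 16590;  341^140 ≡ 2914;  341^170 ≡ 6403;  341^196 ≡ 4688;  341^238 ≡ 5041;  341^245 ≡ 14854;  341^340 ≡ 12349;  341^476 ≡ 3656;  341^490 ≡ 16354;  341^595 ≡ 7000;  341^833 ≡ 15663;  341^980 ≡ 10944;  341^1190 ≡ 16660;  341^1666 ≡ 13005;  341^2380 ≡ 1.
Smallest exponent giving 1 is 2380.

2380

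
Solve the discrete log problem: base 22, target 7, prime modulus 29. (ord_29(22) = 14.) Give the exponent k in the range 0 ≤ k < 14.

Successive powers of 22 modulo 29:
  22^0=1  22^1=22  22^2=20  22^3=5  22^4=23  22^5=13
  22^6=25  22^7=28  22^8=7
So 22^8 ≡ 7 (mod 29), giving k = 8.

8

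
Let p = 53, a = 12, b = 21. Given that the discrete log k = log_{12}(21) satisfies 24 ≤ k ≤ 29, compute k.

29

Compute 12^24 mod 53 = 46, then multiply by 12 repeatedly:
  12^24=46  12^25=22  12^26=52  12^27=41  12^28=15
  12^29=21
Found 21 at exponent 29.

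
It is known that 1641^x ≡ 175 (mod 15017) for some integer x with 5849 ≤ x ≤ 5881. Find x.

5878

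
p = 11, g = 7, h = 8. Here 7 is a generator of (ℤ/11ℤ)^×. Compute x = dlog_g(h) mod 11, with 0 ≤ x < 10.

9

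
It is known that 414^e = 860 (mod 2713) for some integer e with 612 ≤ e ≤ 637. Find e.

623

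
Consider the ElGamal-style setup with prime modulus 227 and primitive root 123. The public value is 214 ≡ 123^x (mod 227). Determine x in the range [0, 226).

204

Baby-step giant-step with m = ceil(sqrt(226)) = 16.
Baby table (123^j mod 227 for j=0..15):
  0:1  1:123  2:147  3:148  4:44  5:191  6:112  7:156
  8:120  9:5  10:161  11:54  12:59  13:220  14:47  15:106
Giant step factor: 123^(-16) ≡ 133 (mod 227).
Scan 214·133^i mod 227 for i = 0, 1, …:
  i=0: 214   i=1: 87   i=2: 221   i=3: 110
  i=4: 102   i=5: 173   i=6: 82   i=7: 10
  i=8: 195   i=9: 57   i=10: 90   i=11: 166
  i=12: 59
Match at i=12, j=12: x = 12·16 + 12 = 204.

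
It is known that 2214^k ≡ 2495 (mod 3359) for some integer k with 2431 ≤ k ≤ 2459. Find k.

2443

Compute 2214^2431 mod 3359 = 2415, then multiply by 2214 repeatedly:
  2214^2431=2415  2214^2432=2641  2214^2433=2514  2214^2434=133  2214^2435=2229
  2214^2436=635  2214^2437=1828  2214^2438=2956  2214^2439=1252  2214^2440=753
  2214^2441=1078  2214^2442=1802  2214^2443=2495
Found 2495 at exponent 2443.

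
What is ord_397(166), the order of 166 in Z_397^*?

The order of 166 must divide p − 1 = 396 = 2^2 · 3^2 · 11.
Divisors: 1, 2, 3, 4, 6, 9, 11, 12, 18, 22, 33, 36, 44, 66, 99, 132, 198, 396.
Check each in increasing order: 166^1 ≡ 166;  166^2 ≡ 163;  166^3 ≡ 62;  166^4 ≡ 367;  166^6 ≡ 271;  166^9 ≡ 128;  166^11 ≡ 220;  166^12 ≡ 393;  166^18 ≡ 107;  166^22 ≡ 363;  166^33 ≡ 63;  166^36 ≡ 333;  166^44 ≡ 362;  166^66 ≡ 396;  166^99 ≡ 334;  166^132 ≡ 1.
Smallest exponent giving 1 is 132.

132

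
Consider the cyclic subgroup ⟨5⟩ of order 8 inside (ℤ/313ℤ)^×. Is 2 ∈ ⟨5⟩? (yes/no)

⟨5⟩ has order 8; its elements mod 313 are {1, 5, 25, 125, 188, 288, 308, 312}.
2 is not in this set.

no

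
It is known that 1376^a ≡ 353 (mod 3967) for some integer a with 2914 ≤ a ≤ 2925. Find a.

2920

Compute 1376^2914 mod 3967 = 824, then multiply by 1376 repeatedly:
  1376^2914=824  1376^2915=3229  1376^2916=64  1376^2917=790  1376^2918=82
  1376^2919=1756  1376^2920=353
Found 353 at exponent 2920.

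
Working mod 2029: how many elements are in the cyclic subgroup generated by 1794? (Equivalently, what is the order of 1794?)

1014

The order of 1794 must divide p − 1 = 2028 = 2^2 · 3 · 13^2.
Divisors: 1, 2, 3, 4, 6, 12, 13, 26, 39, 52, 78, 156, 169, 338, 507, 676, 1014, 2028.
Check each in increasing order: 1794^1 ≡ 1794;  1794^2 ≡ 442;  1794^3 ≡ 1638;  1794^4 ≡ 580;  1794^6 ≡ 706;  1794^12 ≡ 1331;  1794^13 ≡ 1710;  1794^26 ≡ 311;  1794^39 ≡ 212;  1794^52 ≡ 1358;  1794^78 ≡ 306;  1794^156 ≡ 302;  1794^169 ≡ 1054;  1794^338 ≡ 1053;  1794^507 ≡ 2028;  1794^676 ≡ 975;  1794^1014 ≡ 1.
Smallest exponent giving 1 is 1014.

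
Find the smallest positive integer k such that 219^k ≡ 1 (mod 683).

682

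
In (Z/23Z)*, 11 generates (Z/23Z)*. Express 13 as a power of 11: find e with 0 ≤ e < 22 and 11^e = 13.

Successive powers of 11 modulo 23:
  11^0=1  11^1=11  11^2=6  11^3=20  11^4=13
So 11^4 ≡ 13 (mod 23), giving e = 4.

4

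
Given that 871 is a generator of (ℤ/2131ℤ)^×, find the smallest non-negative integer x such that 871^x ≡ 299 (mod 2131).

348

Baby-step giant-step with m = ceil(sqrt(2130)) = 47.
Baby table (871^j mod 2131 for j=0..46):
  0:1  1:871  2:5  3:93  4:25  5:465  6:125  7:194
  8:625  9:970  10:994  11:588  12:708  13:809  14:1409  15:1914
  16:652  17:1046  18:1129  19:968  20:1383  21:578  22:522  23:759
  24:479  25:1664  26:264  27:1927  28:1320  29:1111  30:207  31:1293
  32:1035  33:72  34:913  35:360  36:303  37:1800  38:1515  39:476
  40:1182  41:249  42:1648  43:1245  44:1847  45:1963  46:711
Giant step factor: 871^(-47) ≡ 1753 (mod 2131).
Scan 299·1753^i mod 2131 for i = 0, 1, …:
  i=0: 299   i=1: 2052   i=2: 28   i=3: 71
  i=4: 865   i=5: 1204   i=6: 922   i=7: 968
Match at i=7, j=19: x = 7·47 + 19 = 348.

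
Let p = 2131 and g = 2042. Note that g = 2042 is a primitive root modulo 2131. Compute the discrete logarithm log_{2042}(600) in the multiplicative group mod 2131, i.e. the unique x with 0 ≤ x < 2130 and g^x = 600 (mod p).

728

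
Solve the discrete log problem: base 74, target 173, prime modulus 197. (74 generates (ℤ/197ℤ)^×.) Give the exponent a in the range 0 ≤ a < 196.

102

Baby-step giant-step with m = ceil(sqrt(196)) = 14.
Baby table (74^j mod 197 for j=0..13):
  0:1  1:74  2:157  3:192  4:24  5:3  6:25  7:77
  8:182  9:72  10:9  11:75  12:34  13:152
Giant step factor: 74^(-14) ≡ 83 (mod 197).
Scan 173·83^i mod 197 for i = 0, 1, …:
  i=0: 173   i=1: 175   i=2: 144   i=3: 132
  i=4: 121   i=5: 193   i=6: 62   i=7: 24
Match at i=7, j=4: a = 7·14 + 4 = 102.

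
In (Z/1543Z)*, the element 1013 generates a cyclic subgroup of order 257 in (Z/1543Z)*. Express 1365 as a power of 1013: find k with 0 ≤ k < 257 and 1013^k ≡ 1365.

Baby-step giant-step with m = ceil(sqrt(257)) = 17.
Baby table (1013^j mod 1543 for j=0..16):
  0:1  1:1013  2:74  3:898  4:847  5:103  6:958  7:1450
  8:1457  9:833  10:1351  11:1465  12:1222  13:400  14:934  15:283
  16:1224
Giant step factor: 1013^(-17) ≡ 858 (mod 1543).
Scan 1365·858^i mod 1543 for i = 0, 1, …:
  i=0: 1365   i=1: 33   i=2: 540   i=3: 420
  i=4: 841   i=5: 997   i=6: 604   i=7: 1327
  i=8: 1375   i=9: 898
Match at i=9, j=3: k = 9·17 + 3 = 156.

156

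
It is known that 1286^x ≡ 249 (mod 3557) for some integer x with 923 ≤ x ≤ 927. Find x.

924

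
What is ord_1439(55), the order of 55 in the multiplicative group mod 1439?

The order of 55 must divide p − 1 = 1438 = 2 · 719.
Divisors: 1, 2, 719, 1438.
Check each in increasing order: 55^1 ≡ 55;  55^2 ≡ 147;  55^719 ≡ 1438;  55^1438 ≡ 1.
Smallest exponent giving 1 is 1438.

1438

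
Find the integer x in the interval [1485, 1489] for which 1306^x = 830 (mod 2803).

Compute 1306^1485 mod 2803 = 830, then multiply by 1306 repeatedly:
  1306^1485=830
Found 830 at exponent 1485.

1485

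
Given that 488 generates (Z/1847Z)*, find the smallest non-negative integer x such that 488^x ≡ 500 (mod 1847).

1159

Baby-step giant-step with m = ceil(sqrt(1846)) = 43.
Baby table (488^j mod 1847 for j=0..42):
  0:1  1:488  2:1728  3:1032  4:1232  5:941  6:1152  7:688
  8:1437  9:1243  10:768  11:1690  12:958  13:213  14:512  15:511
  16:23  17:142  18:957  19:1572  20:631  21:1326  22:638  23:1048
  24:1652  25:884  26:1041  27:83  28:1717  29:1205  30:694  31:671
  32:529  33:1419  34:1694  35:1063  36:1584  37:946  38:1745  39:93
  40:1056  41:15  42:1779
Giant step factor: 488^(-43) ≡ 1281 (mod 1847).
Scan 500·1281^i mod 1847 for i = 0, 1, …:
  i=0: 500   i=1: 1438   i=2: 619   i=3: 576
  i=4: 903   i=5: 521   i=6: 634   i=7: 1321
  i=8: 349   i=9: 95     …   i=25: 930
  i=26: 15
Match at i=26, j=41: x = 26·43 + 41 = 1159.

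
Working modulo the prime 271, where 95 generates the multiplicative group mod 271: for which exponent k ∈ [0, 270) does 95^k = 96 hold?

103

Baby-step giant-step with m = ceil(sqrt(270)) = 17.
Baby table (95^j mod 271 for j=0..16):
  0:1  1:95  2:82  3:202  4:220  5:33  6:154  7:267
  8:162  9:214  10:5  11:204  12:139  13:197  14:16  15:165
  16:228
Giant step factor: 95^(-17) ≡ 149 (mod 271).
Scan 96·149^i mod 271 for i = 0, 1, …:
  i=0: 96   i=1: 212   i=2: 152   i=3: 155
  i=4: 60   i=5: 268   i=6: 95
Match at i=6, j=1: k = 6·17 + 1 = 103.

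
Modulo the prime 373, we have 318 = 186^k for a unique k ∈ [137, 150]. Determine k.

Compute 186^137 mod 373 = 326, then multiply by 186 repeatedly:
  186^137=326  186^138=210  186^139=268  186^140=239  186^141=67
  186^142=153  186^143=110  186^144=318
Found 318 at exponent 144.

144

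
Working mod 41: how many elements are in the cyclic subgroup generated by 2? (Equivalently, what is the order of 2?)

20

The order of 2 must divide p − 1 = 40 = 2^3 · 5.
Divisors: 1, 2, 4, 5, 8, 10, 20, 40.
Check each in increasing order: 2^1 ≡ 2;  2^2 ≡ 4;  2^4 ≡ 16;  2^5 ≡ 32;  2^8 ≡ 10;  2^10 ≡ 40;  2^20 ≡ 1.
Smallest exponent giving 1 is 20.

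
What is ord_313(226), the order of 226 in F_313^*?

156

The order of 226 must divide p − 1 = 312 = 2^3 · 3 · 13.
Divisors: 1, 2, 3, 4, 6, 8, 12, 13, 24, 26, 39, 52, 78, 104, 156, 312.
Check each in increasing order: 226^1 ≡ 226;  226^2 ≡ 57;  226^3 ≡ 49;  226^4 ≡ 119;  226^6 ≡ 210;  226^8 ≡ 76;  226^12 ≡ 280;  226^13 ≡ 54;  226^24 ≡ 150;  226^26 ≡ 99;  226^39 ≡ 25;  226^52 ≡ 98;  226^78 ≡ 312;  226^104 ≡ 214;  226^156 ≡ 1.
Smallest exponent giving 1 is 156.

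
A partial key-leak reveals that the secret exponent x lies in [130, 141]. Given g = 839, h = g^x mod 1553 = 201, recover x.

Compute 839^130 mod 1553 = 641, then multiply by 839 repeatedly:
  839^130=641  839^131=461  839^132=82  839^133=466  839^134=1171
  839^135=973  839^136=1022  839^137=202  839^138=201
Found 201 at exponent 138.

138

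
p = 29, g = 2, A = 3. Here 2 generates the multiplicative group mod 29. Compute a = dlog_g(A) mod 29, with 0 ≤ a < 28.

5

Successive powers of 2 modulo 29:
  2^0=1  2^1=2  2^2=4  2^3=8  2^4=16  2^5=3
So 2^5 ≡ 3 (mod 29), giving a = 5.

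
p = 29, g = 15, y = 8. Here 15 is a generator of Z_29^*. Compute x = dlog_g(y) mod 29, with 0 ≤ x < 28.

25

Successive powers of 15 modulo 29:
  15^0=1  15^1=15  15^2=22  15^3=11  15^4=20  15^5=10
  15^6=5  15^7=17  15^8=23  15^9=26  15^10=13  15^11=21
  15^12=25  15^13=27  15^14=28  15^15=14  15^16=7  15^17=18
  15^18=9  15^19=19  15^20=24  15^21=12  15^22=6  15^23=3
  15^24=16  15^25=8
So 15^25 ≡ 8 (mod 29), giving x = 25.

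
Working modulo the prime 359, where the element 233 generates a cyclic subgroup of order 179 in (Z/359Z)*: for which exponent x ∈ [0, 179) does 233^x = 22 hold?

Baby-step giant-step with m = ceil(sqrt(179)) = 14.
Baby table (233^j mod 359 for j=0..13):
  0:1  1:233  2:80  3:331  4:297  5:273  6:66  7:300
  8:254  9:306  10:216  11:68  12:48  13:55
Giant step factor: 233^(-14) ≡ 303 (mod 359).
Scan 22·303^i mod 359 for i = 0, 1, …:
  i=0: 22   i=1: 204   i=2: 64   i=3: 6
  i=4: 23   i=5: 148   i=6: 328   i=7: 300
Match at i=7, j=7: x = 7·14 + 7 = 105.

105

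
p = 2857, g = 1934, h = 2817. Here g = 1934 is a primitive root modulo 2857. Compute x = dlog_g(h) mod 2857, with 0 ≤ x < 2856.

1085

Baby-step giant-step with m = ceil(sqrt(2856)) = 54.
Baby table (1934^j mod 2857 for j=0..53):
  0:1  1:1934  2:543  3:1643  4:578  5:765  6:2441  7:1130
  8:2672  9:2192  10:2397  11:1744  12:1636  13:1325  14:2678  15:2368
  16:2798  17:174  18:2247  19:201  20:182  21:577  22:1688  23:1898
  24:2344  25:2094  26:1427  27:2813  28:614  29:1821  30:1990  31:281
  32:624  33:1162  34:1706  35:2426  36:690  37:241  38:403  39:2298
  40:1697  41:2162  42:1517  43:2596  44:915  45:1127  46:2584  47:563
  48:325  49:10  50:2198  51:2573  52:2145  53:66
Giant step factor: 1934^(-54) ≡ 152 (mod 2857).
Scan 2817·152^i mod 2857 for i = 0, 1, …:
  i=0: 2817   i=1: 2491   i=2: 1508   i=3: 656
  i=4: 2574   i=5: 2696   i=6: 1241   i=7: 70
  i=8: 2069   i=9: 218     …   i=19: 1114
  i=20: 765
Match at i=20, j=5: x = 20·54 + 5 = 1085.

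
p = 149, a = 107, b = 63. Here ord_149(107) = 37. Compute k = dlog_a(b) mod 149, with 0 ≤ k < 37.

21

Successive powers of 107 modulo 149:
  107^0=1  107^1=107  107^2=125  107^3=114  107^4=129  107^5=95
  107^6=33  107^7=104  107^8=102  107^9=37  107^10=85  107^11=6
  107^12=46  107^13=5  107^14=88  107^15=29  107^16=123  107^17=49
  107^18=28  107^19=16  107^20=73  107^21=63
So 107^21 ≡ 63 (mod 149), giving k = 21.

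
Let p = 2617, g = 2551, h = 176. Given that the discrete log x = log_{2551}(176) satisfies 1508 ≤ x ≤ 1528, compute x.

1525

Compute 2551^1508 mod 2617 = 2318, then multiply by 2551 repeatedly:
  2551^1508=2318  2551^1509=1415  2551^1510=822  2551^1511=705  2551^1512=576
  2551^1513=1239  2551^1514=1970  2551^1515=830  2551^1516=177  2551^1517=1403
  2551^1518=1614  2551^1519=773  2551^1520=1322  2551^1521=1726  2551^1522=1232
  2551^1523=2432  2551^1524=1742  2551^1525=176
Found 176 at exponent 1525.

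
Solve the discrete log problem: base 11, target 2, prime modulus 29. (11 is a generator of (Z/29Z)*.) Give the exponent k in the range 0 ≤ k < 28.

9

Successive powers of 11 modulo 29:
  11^0=1  11^1=11  11^2=5  11^3=26  11^4=25  11^5=14
  11^6=9  11^7=12  11^8=16  11^9=2
So 11^9 ≡ 2 (mod 29), giving k = 9.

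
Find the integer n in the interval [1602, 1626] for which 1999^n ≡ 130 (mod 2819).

1604

Compute 1999^1602 mod 2819 = 969, then multiply by 1999 repeatedly:
  1999^1602=969  1999^1603=378  1999^1604=130
Found 130 at exponent 1604.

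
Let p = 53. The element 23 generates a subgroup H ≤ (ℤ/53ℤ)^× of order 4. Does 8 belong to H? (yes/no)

no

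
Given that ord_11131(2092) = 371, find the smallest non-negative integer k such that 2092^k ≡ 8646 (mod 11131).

290

Baby-step giant-step with m = ceil(sqrt(371)) = 20.
Baby table (2092^j mod 11131 for j=0..19):
  0:1  1:2092  2:1981  3:3520  4:6249  5:5114  6:1597  7:1624
  8:2453  9:285  10:6277  11:8035  12:1410  13:5  14:10460  15:9905
  16:6469  17:8983  18:3308  19:7985
Giant step factor: 2092^(-20) ≡ 5852 (mod 11131).
Scan 8646·5852^i mod 11131 for i = 0, 1, …:
  i=0: 8646   i=1: 5997   i=2: 9532   i=3: 3823
  i=4: 10017   i=5: 3638   i=6: 7104   i=7: 9454
  i=8: 3738   i=9: 2361     …   i=13: 391
  i=14: 6277
Match at i=14, j=10: k = 14·20 + 10 = 290.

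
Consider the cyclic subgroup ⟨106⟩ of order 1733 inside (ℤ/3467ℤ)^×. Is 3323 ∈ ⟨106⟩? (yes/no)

no

3323 ∈ ⟨106⟩ iff 3323^1733 ≡ 1 (mod 3467), since |⟨106⟩| = 1733.
3323^1733 mod 3467 = 3466.
Since 3466 ≠ 1, 3323 does not lie in the subgroup.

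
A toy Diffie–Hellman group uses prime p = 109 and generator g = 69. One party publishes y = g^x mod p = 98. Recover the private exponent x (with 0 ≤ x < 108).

Baby-step giant-step with m = ceil(sqrt(108)) = 11.
Baby table (69^j mod 109 for j=0..10):
  0:1  1:69  2:74  3:92  4:26  5:50  6:71  7:103
  8:22  9:101  10:102
Giant step factor: 69^(-11) ≡ 51 (mod 109).
Scan 98·51^i mod 109 for i = 0, 1, …:
  i=0: 98   i=1: 93   i=2: 56   i=3: 22
Match at i=3, j=8: x = 3·11 + 8 = 41.

41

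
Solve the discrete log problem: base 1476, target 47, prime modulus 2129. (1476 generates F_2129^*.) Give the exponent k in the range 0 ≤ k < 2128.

60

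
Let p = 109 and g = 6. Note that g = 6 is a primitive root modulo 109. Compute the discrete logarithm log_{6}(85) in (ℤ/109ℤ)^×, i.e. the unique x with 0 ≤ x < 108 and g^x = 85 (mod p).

61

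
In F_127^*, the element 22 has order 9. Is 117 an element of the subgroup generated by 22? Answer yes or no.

117 ∈ ⟨22⟩ iff 117^9 ≡ 1 (mod 127), since |⟨22⟩| = 9.
117^9 mod 127 = 32.
Since 32 ≠ 1, 117 does not lie in the subgroup.

no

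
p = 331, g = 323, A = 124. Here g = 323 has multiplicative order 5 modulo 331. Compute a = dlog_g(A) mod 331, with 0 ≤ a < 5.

Successive powers of 323 modulo 331:
  323^0=1  323^1=323  323^2=64  323^3=150  323^4=124
So 323^4 ≡ 124 (mod 331), giving a = 4.

4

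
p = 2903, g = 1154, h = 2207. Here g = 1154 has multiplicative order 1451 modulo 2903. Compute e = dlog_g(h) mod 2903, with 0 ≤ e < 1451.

Baby-step giant-step with m = ceil(sqrt(1451)) = 39.
Baby table (1154^j mod 2903 for j=0..38):
  0:1  1:1154  2:2142  3:1415  4:1424  5:198  6:2058  7:278
  8:1482  9:361  10:1465  11:1064  12:2790  13:233  14:1806  15:2673
  16:1656  17:850  18:2589  19:519  20:908  21:2752  22:2829  23:1694
  24:1157  25:2701  26:2035  27:2766  28:1567  29:2652  30:646  31:2316
  32:1904  33:2548  34:2556  35:176  36:2797  37:2505  38:2285
Giant step factor: 1154^(-39) ≡ 580 (mod 2903).
Scan 2207·580^i mod 2903 for i = 0, 1, …:
  i=0: 2207   i=1: 2740   i=2: 1259   i=3: 1567
Match at i=3, j=28: e = 3·39 + 28 = 145.

145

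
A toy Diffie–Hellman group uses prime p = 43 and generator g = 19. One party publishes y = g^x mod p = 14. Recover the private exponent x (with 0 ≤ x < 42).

Baby-step giant-step with m = ceil(sqrt(42)) = 7.
Baby table (19^j mod 43 for j=0..6):
  0:1  1:19  2:17  3:22  4:31  5:30  6:11
Giant step factor: 19^(-7) ≡ 7 (mod 43).
Scan 14·7^i mod 43 for i = 0, 1, …:
  i=0: 14   i=1: 12   i=2: 41   i=3: 29
  i=4: 31
Match at i=4, j=4: x = 4·7 + 4 = 32.

32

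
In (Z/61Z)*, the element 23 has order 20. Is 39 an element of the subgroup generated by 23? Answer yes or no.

⟨23⟩ has order 20; its elements mod 61 are {1, 3, 8, 9, 11, 20, 23, 24, 27, 28, 33, 34, 37, 38, 41, 50, 52, 53, 58, 60}.
39 is not in this set.

no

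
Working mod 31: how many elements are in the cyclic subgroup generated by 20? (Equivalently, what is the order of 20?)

15

The order of 20 must divide p − 1 = 30 = 2 · 3 · 5.
Divisors: 1, 2, 3, 5, 6, 10, 15, 30.
Check each in increasing order: 20^1 ≡ 20;  20^2 ≡ 28;  20^3 ≡ 2;  20^5 ≡ 25;  20^6 ≡ 4;  20^10 ≡ 5;  20^15 ≡ 1.
Smallest exponent giving 1 is 15.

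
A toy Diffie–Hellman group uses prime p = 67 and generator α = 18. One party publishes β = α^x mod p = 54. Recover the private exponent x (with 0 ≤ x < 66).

4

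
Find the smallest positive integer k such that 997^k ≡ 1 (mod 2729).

The order of 997 must divide p − 1 = 2728 = 2^3 · 11 · 31.
Divisors: 1, 2, 4, 8, 11, 22, 31, 44, 62, 88, 124, 248, 341, 682, 1364, 2728.
Check each in increasing order: 997^1 ≡ 997;  997^2 ≡ 653;  997^4 ≡ 685;  997^8 ≡ 2566;  997^11 ≡ 211;  997^22 ≡ 857;  997^31 ≡ 2588;  997^44 ≡ 348;  997^62 ≡ 778;  997^88 ≡ 1028;  997^124 ≡ 2175;  997^248 ≡ 1268;  997^341 ≡ 66;  997^682 ≡ 1627;  997^1364 ≡ 2728;  997^2728 ≡ 1.
Smallest exponent giving 1 is 2728.

2728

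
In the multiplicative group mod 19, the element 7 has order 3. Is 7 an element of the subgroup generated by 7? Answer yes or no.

yes

7 ∈ ⟨7⟩ iff 7^3 ≡ 1 (mod 19), since |⟨7⟩| = 3.
7^3 mod 19 = 1.
Since 1 = 1, 7 lies in the subgroup.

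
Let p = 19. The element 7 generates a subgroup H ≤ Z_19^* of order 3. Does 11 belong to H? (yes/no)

⟨7⟩ has order 3; its elements mod 19 are {1, 7, 11}.
11 is in this set.

yes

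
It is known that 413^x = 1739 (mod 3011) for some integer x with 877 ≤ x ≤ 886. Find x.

Compute 413^877 mod 3011 = 1986, then multiply by 413 repeatedly:
  413^877=1986  413^878=1226  413^879=490  413^880=633  413^881=2483
  413^882=1739
Found 1739 at exponent 882.

882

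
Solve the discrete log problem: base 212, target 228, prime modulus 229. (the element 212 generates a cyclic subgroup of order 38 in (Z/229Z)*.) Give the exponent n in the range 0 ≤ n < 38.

Successive powers of 212 modulo 229:
  212^0=1  212^1=212  212^2=60  212^3=125  212^4=165  212^5=172
  212^6=53  212^7=15  212^8=203  212^9=213  212^10=43  212^11=185
  212^12=61  212^13=108  212^14=225  212^15=68  212^16=218  212^17=187
  212^18=27  212^19=228
So 212^19 ≡ 228 (mod 229), giving n = 19.

19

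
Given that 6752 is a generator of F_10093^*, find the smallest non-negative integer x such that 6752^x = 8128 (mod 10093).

2338

Baby-step giant-step with m = ceil(sqrt(10092)) = 101.
Baby table (6752^j mod 10093 for j=0..100):
  0:1  1:6752  2:9516  3:10087  4:9953  5:3462  6:36  7:840
  8:9507  9:9877  10:5053  11:3516  12:1296  13:10054  14:9183  15:2317
  16:234  17:5460  18:6284  19:8689  20:7612  21:2668  22:8424  23:4793
  24:4178  25:10014  26:1521  27:5211  28:474  29:967  30:9106  31:7249
  32:4291  33:5922  34:6971  35:4533  36:4840  37:8639  38:3081  39:1239
  40:8724  41:1700  42:2659  43:8214  44:9986  45:4232  46:1181  47:642
  48:4887  49:3007  50:6241  51:957  52:2144  53:2926  54:4351  55:7322
  56:2630  57:4173  58:6533  59:4406  60:5241  61:1174  62:3843  63:8926
  64:3049  65:7221  66:7002  67:1892  68:7139  69:8453  70:8834  71:7631
  72:9840  73:7554  74:4679  75:1518  76:5141  77:2205  78:985  79:9526
  80:6956  81:4183  82:3402  83:8729  84:5181  85:9867  86:8184  87:9286
  88:1356  89:1361  90:4842  91:1957  92:1927  93:1227  94:8444  95:8624
  96:2731  97:9894  98:8814  99:3800  100:1194
Giant step factor: 6752^(-101) ≡ 4986 (mod 10093).
Scan 8128·4986^i mod 10093 for i = 0, 1, …:
  i=0: 8128   i=1: 2813   i=2: 6441   i=3: 8993
  i=4: 5992   i=5: 832   i=6: 129   i=7: 7335
  i=8: 5371   i=9: 3077     …   i=22: 6885
  i=23: 2317
Match at i=23, j=15: x = 23·101 + 15 = 2338.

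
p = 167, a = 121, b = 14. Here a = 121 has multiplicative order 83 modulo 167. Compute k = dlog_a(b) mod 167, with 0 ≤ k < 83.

Baby-step giant-step with m = ceil(sqrt(83)) = 10.
Baby table (121^j mod 167 for j=0..9):
  0:1  1:121  2:112  3:25  4:19  5:128  6:124  7:141
  8:27  9:94
Giant step factor: 121^(-10) ≡ 65 (mod 167).
Scan 14·65^i mod 167 for i = 0, 1, …:
  i=0: 14   i=1: 75   i=2: 32   i=3: 76
  i=4: 97   i=5: 126   i=6: 7   i=7: 121
Match at i=7, j=1: k = 7·10 + 1 = 71.

71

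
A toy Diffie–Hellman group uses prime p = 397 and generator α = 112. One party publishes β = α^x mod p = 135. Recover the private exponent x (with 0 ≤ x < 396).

131

Baby-step giant-step with m = ceil(sqrt(396)) = 20.
Baby table (112^j mod 397 for j=0..19):
  0:1  1:112  2:237  3:342  4:192  5:66  6:246  7:159
  8:340  9:365  10:386  11:356  12:172  13:208  14:270  15:68
  16:73  17:236  18:230  19:352
Giant step factor: 112^(-20) ≡ 105 (mod 397).
Scan 135·105^i mod 397 for i = 0, 1, …:
  i=0: 135   i=1: 280   i=2: 22   i=3: 325
  i=4: 380   i=5: 200   i=6: 356
Match at i=6, j=11: x = 6·20 + 11 = 131.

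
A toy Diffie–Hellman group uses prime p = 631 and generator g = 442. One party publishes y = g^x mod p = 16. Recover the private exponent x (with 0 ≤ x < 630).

196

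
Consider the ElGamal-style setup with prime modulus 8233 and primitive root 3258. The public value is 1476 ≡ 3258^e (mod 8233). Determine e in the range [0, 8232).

3432

Baby-step giant-step with m = ceil(sqrt(8232)) = 91.
Baby table (3258^j mod 8233 for j=0..90):
  0:1  1:3258  2:2227  3:2293  4:3263  5:2051  6:5195  7:6495
  8:1900  9:7217  10:7771  11:1443  12:251  13:2691  14:7366  15:7466
  16:3946  17:4355  18:3131  19:111  20:7619  21:207  22:7533  23:8174
  24:5370  25:335  26:4674  27:5075  28:2486  29:6349  30:3746  31:3162
  32:2313  33:2559  34:5426  35:1657  36:5891  37:1755  38:4088  39:5943
  40:6511  41:4630  42:1684  43:3294  44:4253  45:135  46:3481  47:4257
  48:4934  49:4156  50:5196  51:1520  52:4127  53:1277  54:2801  55:3494
  56:5446  57:953  58:1033  59:6450  60:3484  61:5798  62:3382  63:2802
  64:6752  65:7673  66:3246  67:4296  68:268  69:446  70:4060  71:5282
  72:1786  73:6290  74:883  75:3497  76:6987  77:7634  78:7912  79:8006
  80:1404  81:4917  82:6401  83:269  84:3704  85:6287  86:7575  87:5049
  88:108  89:6078  90:1759
Giant step factor: 3258^(-91) ≡ 4897 (mod 8233).
Scan 1476·4897^i mod 8233 for i = 0, 1, …:
  i=0: 1476   i=1: 7631   i=2: 7653   i=3: 125
  i=4: 2883   i=5: 6689   i=6: 5159   i=7: 4779
  i=8: 4577   i=9: 3343     …   i=36: 4245
  i=37: 7673
Match at i=37, j=65: e = 37·91 + 65 = 3432.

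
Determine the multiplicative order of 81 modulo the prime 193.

The order of 81 must divide p − 1 = 192 = 2^6 · 3.
Divisors: 1, 2, 3, 4, 6, 8, 12, 16, 24, 32, 48, 64, 96, 192.
Check each in increasing order: 81^1 ≡ 81;  81^2 ≡ 192;  81^3 ≡ 112;  81^4 ≡ 1.
Smallest exponent giving 1 is 4.

4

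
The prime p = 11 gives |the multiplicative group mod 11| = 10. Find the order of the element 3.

The order of 3 must divide p − 1 = 10 = 2 · 5.
Divisors: 1, 2, 5, 10.
Check each in increasing order: 3^1 ≡ 3;  3^2 ≡ 9;  3^5 ≡ 1.
Smallest exponent giving 1 is 5.

5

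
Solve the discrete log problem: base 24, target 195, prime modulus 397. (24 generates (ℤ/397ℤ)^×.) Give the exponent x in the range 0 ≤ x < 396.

Baby-step giant-step with m = ceil(sqrt(396)) = 20.
Baby table (24^j mod 397 for j=0..19):
  0:1  1:24  2:179  3:326  4:281  5:392  6:277  7:296
  8:355  9:183  10:25  11:203  12:108  13:210  14:276  15:272
  16:176  17:254  18:141  19:208
Giant step factor: 24^(-20) ≡ 249 (mod 397).
Scan 195·249^i mod 397 for i = 0, 1, …:
  i=0: 195   i=1: 121   i=2: 354   i=3: 12
  i=4: 209   i=5: 34   i=6: 129   i=7: 361
  i=8: 167   i=9: 295   i=10: 10   i=11: 108
Match at i=11, j=12: x = 11·20 + 12 = 232.

232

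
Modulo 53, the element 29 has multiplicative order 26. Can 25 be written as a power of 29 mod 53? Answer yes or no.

yes

25 ∈ ⟨29⟩ iff 25^26 ≡ 1 (mod 53), since |⟨29⟩| = 26.
25^26 mod 53 = 1.
Since 1 = 1, 25 lies in the subgroup.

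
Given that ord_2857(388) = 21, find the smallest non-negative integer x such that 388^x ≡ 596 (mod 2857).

4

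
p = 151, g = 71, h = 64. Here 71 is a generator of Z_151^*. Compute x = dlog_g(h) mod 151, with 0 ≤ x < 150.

Baby-step giant-step with m = ceil(sqrt(150)) = 13.
Baby table (71^j mod 151 for j=0..12):
  0:1  1:71  2:58  3:41  4:42  5:113  6:20  7:61
  8:103  9:65  10:85  11:146  12:98
Giant step factor: 71^(-13) ≡ 63 (mod 151).
Scan 64·63^i mod 151 for i = 0, 1, …:
  i=0: 64   i=1: 106   i=2: 34   i=3: 28
  i=4: 103
Match at i=4, j=8: x = 4·13 + 8 = 60.

60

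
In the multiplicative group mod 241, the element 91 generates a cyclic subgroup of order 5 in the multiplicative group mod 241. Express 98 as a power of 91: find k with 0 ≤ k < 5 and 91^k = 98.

4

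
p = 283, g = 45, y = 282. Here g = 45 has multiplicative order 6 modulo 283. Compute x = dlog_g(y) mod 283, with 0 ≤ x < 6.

Successive powers of 45 modulo 283:
  45^0=1  45^1=45  45^2=44  45^3=282
So 45^3 ≡ 282 (mod 283), giving x = 3.

3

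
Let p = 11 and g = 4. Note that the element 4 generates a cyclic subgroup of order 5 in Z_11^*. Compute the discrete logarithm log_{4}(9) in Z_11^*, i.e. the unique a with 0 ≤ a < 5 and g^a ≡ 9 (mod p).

Successive powers of 4 modulo 11:
  4^0=1  4^1=4  4^2=5  4^3=9
So 4^3 ≡ 9 (mod 11), giving a = 3.

3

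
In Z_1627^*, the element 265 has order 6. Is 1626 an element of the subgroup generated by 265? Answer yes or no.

1626 ∈ ⟨265⟩ iff 1626^6 ≡ 1 (mod 1627), since |⟨265⟩| = 6.
1626^6 mod 1627 = 1.
Since 1 = 1, 1626 lies in the subgroup.

yes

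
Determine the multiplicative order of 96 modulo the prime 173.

43

The order of 96 must divide p − 1 = 172 = 2^2 · 43.
Divisors: 1, 2, 4, 43, 86, 172.
Check each in increasing order: 96^1 ≡ 96;  96^2 ≡ 47;  96^4 ≡ 133;  96^43 ≡ 1.
Smallest exponent giving 1 is 43.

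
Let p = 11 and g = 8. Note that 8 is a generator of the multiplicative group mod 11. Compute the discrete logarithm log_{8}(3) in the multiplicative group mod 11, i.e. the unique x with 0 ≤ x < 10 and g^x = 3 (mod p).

Successive powers of 8 modulo 11:
  8^0=1  8^1=8  8^2=9  8^3=6  8^4=4  8^5=10
  8^6=3
So 8^6 ≡ 3 (mod 11), giving x = 6.

6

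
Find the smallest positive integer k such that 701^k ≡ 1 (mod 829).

The order of 701 must divide p − 1 = 828 = 2^2 · 3^2 · 23.
Divisors: 1, 2, 3, 4, 6, 9, 12, 18, 23, 36, 46, 69, 92, 138, 207, 276, 414, 828.
Check each in increasing order: 701^1 ≡ 701;  701^2 ≡ 633;  701^3 ≡ 218;  701^4 ≡ 282;  701^6 ≡ 271;  701^9 ≡ 219;  701^12 ≡ 489;  701^18 ≡ 708;  701^23 ≡ 444;  701^36 ≡ 548;  701^46 ≡ 663;  701^69 ≡ 77;  701^92 ≡ 199;  701^138 ≡ 126;  701^207 ≡ 583;  701^276 ≡ 125;  701^414 ≡ 828;  701^828 ≡ 1.
Smallest exponent giving 1 is 828.

828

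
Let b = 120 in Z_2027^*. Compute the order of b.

The order of 120 must divide p − 1 = 2026 = 2 · 1013.
Divisors: 1, 2, 1013, 2026.
Check each in increasing order: 120^1 ≡ 120;  120^2 ≡ 211;  120^1013 ≡ 1.
Smallest exponent giving 1 is 1013.

1013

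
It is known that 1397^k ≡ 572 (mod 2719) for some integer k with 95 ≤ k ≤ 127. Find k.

115

Compute 1397^95 mod 2719 = 2106, then multiply by 1397 repeatedly:
  1397^95=2106  1397^96=124  1397^97=1931  1397^98=359  1397^99=1227
  1397^100=1149  1397^101=943  1397^102=1375  1397^103=1261  1397^104=2424
  1397^105=1173  1397^106=1843  1397^107=2497  1397^108=2551  1397^109=1857
  1397^110=303  1397^111=1846  1397^112=1250  1397^113=652  1397^114=2698
  1397^115=572
Found 572 at exponent 115.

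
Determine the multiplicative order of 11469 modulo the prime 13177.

13176

The order of 11469 must divide p − 1 = 13176 = 2^3 · 3^3 · 61.
Divisors: 1, 2, 3, 4, 6, 8, 9, 12, 18, 24, 27, 36, 54, 61, 72, 108, 122, 183, 216, 244, 366, 488, 549, 732, 1098, 1464, 1647, 2196, 3294, 4392, 6588, 13176.
Check each in increasing order: 11469^1 ≡ 11469;  11469^2 ≡ 5147;  11469^3 ≡ 11160;  11469^4 ≡ 5839;  11469^6 ≡ 9773;  11469^8 ≡ 5022;  11469^9 ≡ 651;  11469^12 ≡ 4633;  11469^18 ≡ 2137;  11469^24 ≡ 12533;  11469^27 ≡ 7602;  11469^36 ≡ 7527;  11469^54 ≡ 9259;  11469^61 ≡ 5595;  11469^72 ≡ 7806;  11469^108 ≡ 12696;  11469^122 ≡ 8650;  11469^183 ≡ 10806;  11469^216 ≡ 7352;  11469^244 ≡ 3494;  11469^366 ≡ 8239;  11469^488 ≡ 6134;  11469^549 ≡ 6822;  11469^732 ≡ 6394;  11469^1098 ≡ 11697;  11469^1464 ≡ 8182;  11469^1647 ≡ 10199;  11469^2196 ≡ 3018;  11469^3294 ≡ 363;  11469^4392 ≡ 3017;  11469^6588 ≡ 13176;  11469^13176 ≡ 1.
Smallest exponent giving 1 is 13176.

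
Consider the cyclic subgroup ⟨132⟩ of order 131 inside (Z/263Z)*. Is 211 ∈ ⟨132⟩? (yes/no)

no

211 ∈ ⟨132⟩ iff 211^131 ≡ 1 (mod 263), since |⟨132⟩| = 131.
211^131 mod 263 = 262.
Since 262 ≠ 1, 211 does not lie in the subgroup.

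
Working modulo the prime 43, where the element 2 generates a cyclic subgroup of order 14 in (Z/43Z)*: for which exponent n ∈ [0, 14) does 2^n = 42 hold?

7

Successive powers of 2 modulo 43:
  2^0=1  2^1=2  2^2=4  2^3=8  2^4=16  2^5=32
  2^6=21  2^7=42
So 2^7 ≡ 42 (mod 43), giving n = 7.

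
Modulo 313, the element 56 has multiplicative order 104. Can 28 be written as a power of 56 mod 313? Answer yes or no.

28 ∈ ⟨56⟩ iff 28^104 ≡ 1 (mod 313), since |⟨56⟩| = 104.
28^104 mod 313 = 98.
Since 98 ≠ 1, 28 does not lie in the subgroup.

no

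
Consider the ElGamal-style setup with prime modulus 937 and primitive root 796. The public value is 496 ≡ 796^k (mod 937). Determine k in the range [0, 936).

686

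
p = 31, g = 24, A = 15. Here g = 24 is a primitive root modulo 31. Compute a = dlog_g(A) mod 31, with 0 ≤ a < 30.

Successive powers of 24 modulo 31:
  24^0=1  24^1=24  24^2=18  24^3=29  24^4=14  24^5=26
  24^6=4  24^7=3  24^8=10  24^9=23  24^10=25  24^11=11
  24^12=16  24^13=12  24^14=9  24^15=30  24^16=7  24^17=13
  24^18=2  24^19=17  24^20=5  24^21=27  24^22=28  24^23=21
  24^24=8  24^25=6  24^26=20  24^27=15
So 24^27 ≡ 15 (mod 31), giving a = 27.

27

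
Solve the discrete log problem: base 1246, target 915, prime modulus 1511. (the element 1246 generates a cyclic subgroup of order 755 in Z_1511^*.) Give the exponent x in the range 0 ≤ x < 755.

102

Baby-step giant-step with m = ceil(sqrt(755)) = 28.
Baby table (1246^j mod 1511 for j=0..27):
  0:1  1:1246  2:719  3:1362  4:199  5:150  6:1047  7:569
  8:315  9:1141  10:1346  11:1417  12:734  13:409  14:407  15:937
  16:1010  17:1308  18:910  19:610  20:27  21:400  22:1281  23:510
  24:840  25:1028  26:1071  27:253
Giant step factor: 1246^(-28) ≡ 571 (mod 1511).
Scan 915·571^i mod 1511 for i = 0, 1, …:
  i=0: 915   i=1: 1170   i=2: 208   i=3: 910
Match at i=3, j=18: x = 3·28 + 18 = 102.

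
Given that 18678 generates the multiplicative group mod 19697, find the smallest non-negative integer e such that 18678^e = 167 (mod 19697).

Baby-step giant-step with m = ceil(sqrt(19696)) = 141.
Baby table (18678^j mod 19697 for j=0..140):
  0:1  1:18678  2:14117  3:13284  4:15140  5:14788  6:18930  7:13390
  8:5611  9:14218  10:8850  11:3076  12:17076  13:11704  14:10006  15:6932
  16:7515  17:4348  18:1213  19:4864  20:7228  21:1346  22:7216  23:13574
  24:15085  25:11742  26:10678  27:11559  28:185  29:8455  30:11641  31:15112
  32:3926  33:17594  34:15681  35:15025  36:13791  37:10629  38:2399  39:17544
  40:7540  41:18267  42:19289  43:2115  44:11485  45:16500  46:7738  47:13475
  48:17481  49:12646  50:15261  51:9671  52:13448  53:5600  54:5730  55:11139
  56:14528  57:8112  58:6612  59:18443  60:17218  61:4885  62:5526  63:2348
  64:10422  65:16362  66:10481  67:15332  68:16110  69:11208  70:3308  71:17032
  72:17146  73:19162  74:13346  75:11053  76:3677  77:15264  78:6614  79:16405
  80:6058  81:11756  82:16109  83:12227  84:8888  85:3748  86:2006  87:4374
  88:14113  89:17360  90:17763  91:1046  92:17461  93:13329  94:8679  95:52
  96:6103  97:5295  98:1373  99:19097  100:793  101:19207  102:6885  103:16014
  104:10547  105:7169  106:2376  107:1587  108:17698  109:8190  110:5918  111:16537
  112:9429  113:3985  114:16564  115:1613  116:10901  117:989  118:16453  119:16237
  120:19674  121:3740  122:10158  123:9620  124:6326  125:14422  126:17641  127:7182
  128:8826  129:7835  130:13117  131:8040  132:1192  133:6566  134:6226  135:17837
  136:4428  137:18178  138:11495  139:6310  140:11029
Giant step factor: 18678^(-141) ≡ 11616 (mod 19697).
Scan 167·11616^i mod 19697 for i = 0, 1, …:
  i=0: 167   i=1: 9566   i=2: 7879   i=3: 10202
  i=4: 9280   i=5: 14496   i=6: 15580   i=7: 1244
  i=8: 12403   i=9: 9390     …   i=45: 8669
  i=46: 8040
Match at i=46, j=131: e = 46·141 + 131 = 6617.

6617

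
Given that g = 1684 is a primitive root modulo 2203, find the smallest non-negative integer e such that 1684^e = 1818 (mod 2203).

3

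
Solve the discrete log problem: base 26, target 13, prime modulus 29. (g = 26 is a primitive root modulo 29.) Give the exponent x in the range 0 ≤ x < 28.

Successive powers of 26 modulo 29:
  26^0=1  26^1=26  26^2=9  26^3=2  26^4=23  26^5=18
  26^6=4  26^7=17  26^8=7  26^9=8  26^10=5  26^11=14
  26^12=16  26^13=10  26^14=28  26^15=3  26^16=20  26^17=27
  26^18=6  26^19=11  26^20=25  26^21=12  26^22=22  26^23=21
  26^24=24  26^25=15  26^26=13
So 26^26 ≡ 13 (mod 29), giving x = 26.

26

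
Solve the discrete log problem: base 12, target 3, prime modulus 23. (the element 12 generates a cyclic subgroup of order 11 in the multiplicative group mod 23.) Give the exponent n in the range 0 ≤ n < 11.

Successive powers of 12 modulo 23:
  12^0=1  12^1=12  12^2=6  12^3=3
So 12^3 ≡ 3 (mod 23), giving n = 3.

3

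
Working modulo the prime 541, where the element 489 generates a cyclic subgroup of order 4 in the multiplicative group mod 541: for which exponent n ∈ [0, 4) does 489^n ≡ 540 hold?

2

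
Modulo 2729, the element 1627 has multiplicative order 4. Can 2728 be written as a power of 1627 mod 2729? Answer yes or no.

yes

⟨1627⟩ has order 4; its elements mod 2729 are {1, 1102, 1627, 2728}.
2728 is in this set.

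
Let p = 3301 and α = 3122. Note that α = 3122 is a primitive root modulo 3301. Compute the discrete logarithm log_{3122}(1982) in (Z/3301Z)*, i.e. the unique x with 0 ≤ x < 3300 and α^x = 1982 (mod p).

2782

Baby-step giant-step with m = ceil(sqrt(3300)) = 58.
Baby table (3122^j mod 3301 for j=0..57):
  0:1  1:3122  2:2332  3:1799  4:1477  5:2998  6:1421  7:3119
  8:2869  9:1405  10:2682  11:1868  12:2330  13:2157  14:114  15:2701
  16:1768  17:424  18:27  19:1769  20:245  21:2359  22:267  23:1722
  24:2056  25:1688  26:1540  27:1624  28:3093  29:921  30:191  31:2122
  32:3078  33:305  34:1522  35:1545  36:729  37:1549  38:13  39:974
  40:607  41:280  42:2696  43:2663  44:1968  45:935  46:986  47:1760
  48:1856  49:1177  50:581  51:1633  52:1482  53:2103  54:3178  55:2211
  56:351  57:3191
Giant step factor: 3122^(-58) ≡ 2305 (mod 3301).
Scan 1982·2305^i mod 3301 for i = 0, 1, …:
  i=0: 1982   i=1: 3227   i=2: 1082   i=3: 1755
  i=4: 1550   i=5: 1068   i=6: 2495   i=7: 633
  i=8: 23   i=9: 199     …   i=46: 2197
  i=47: 351
Match at i=47, j=56: x = 47·58 + 56 = 2782.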